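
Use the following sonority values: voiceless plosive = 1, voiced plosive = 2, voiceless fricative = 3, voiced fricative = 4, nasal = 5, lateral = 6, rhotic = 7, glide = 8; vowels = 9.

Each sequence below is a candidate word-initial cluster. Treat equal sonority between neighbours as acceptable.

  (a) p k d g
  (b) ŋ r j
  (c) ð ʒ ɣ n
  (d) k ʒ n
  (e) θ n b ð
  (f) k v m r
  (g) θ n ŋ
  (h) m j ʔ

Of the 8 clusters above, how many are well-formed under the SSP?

6

(a) sonority 1-1-2-2: well-formed.
(b) sonority 5-7-8: well-formed.
(c) sonority 4-4-4-5: well-formed.
(d) sonority 1-4-5: well-formed.
(e) sonority 3-5-2-4: ill-formed.
(f) sonority 1-4-5-7: well-formed.
(g) sonority 3-5-5: well-formed.
(h) sonority 5-8-1: ill-formed.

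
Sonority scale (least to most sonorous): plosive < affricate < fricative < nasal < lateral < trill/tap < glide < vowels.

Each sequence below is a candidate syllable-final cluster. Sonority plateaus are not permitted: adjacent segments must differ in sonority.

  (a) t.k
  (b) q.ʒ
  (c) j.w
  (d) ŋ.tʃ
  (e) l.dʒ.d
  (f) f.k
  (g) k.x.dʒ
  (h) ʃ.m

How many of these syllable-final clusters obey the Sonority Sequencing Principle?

3

(a) t.k: profile 1-1 — violates.
(b) q.ʒ: profile 1-3 — violates.
(c) j.w: profile 7-7 — violates.
(d) ŋ.tʃ: profile 4-2 — obeys.
(e) l.dʒ.d: profile 5-2-1 — obeys.
(f) f.k: profile 3-1 — obeys.
(g) k.x.dʒ: profile 1-3-2 — violates.
(h) ʃ.m: profile 3-4 — violates.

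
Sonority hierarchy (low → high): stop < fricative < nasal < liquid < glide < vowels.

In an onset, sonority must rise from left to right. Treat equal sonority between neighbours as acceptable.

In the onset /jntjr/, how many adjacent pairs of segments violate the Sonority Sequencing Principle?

3

/j/ is a glide (sonority 5).
/n/ is a nasal (sonority 3).
/t/ is a stop (sonority 1).
/j/ is a glide (sonority 5).
/r/ is a liquid (sonority 4).
/j/→/n/: 5→3 (does not rise) — violation.
/n/→/t/: 3→1 (does not rise) — violation.
/t/→/j/: 1→5 (rises) — ok.
/j/→/r/: 5→4 (does not rise) — violation.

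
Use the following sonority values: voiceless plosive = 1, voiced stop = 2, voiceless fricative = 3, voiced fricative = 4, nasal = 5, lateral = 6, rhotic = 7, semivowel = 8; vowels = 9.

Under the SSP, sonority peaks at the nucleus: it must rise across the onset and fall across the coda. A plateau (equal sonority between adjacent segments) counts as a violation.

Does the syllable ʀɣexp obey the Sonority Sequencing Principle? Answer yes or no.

Onset: /ʀ/ is a rhotic (sonority 7), /ɣ/ is a voiced fricative (sonority 4); then the nucleus /e/ (sonority 9).
Onset profile 7-4-9 — does not strictly rise throughout.
Coda: /x/ is a voiceless fricative (sonority 3), /p/ is a voiceless plosive (sonority 1).
Coda profile 9-3-1 — falls from the nucleus.

no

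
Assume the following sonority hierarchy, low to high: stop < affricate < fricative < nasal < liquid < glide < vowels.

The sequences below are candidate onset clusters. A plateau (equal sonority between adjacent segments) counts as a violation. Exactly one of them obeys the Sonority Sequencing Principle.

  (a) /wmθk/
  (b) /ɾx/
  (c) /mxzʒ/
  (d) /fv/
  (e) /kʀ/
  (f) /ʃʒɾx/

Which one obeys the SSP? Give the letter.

e

(a) sonority 6-4-3-1: ill-formed.
(b) sonority 5-3: ill-formed.
(c) sonority 4-3-3-3: ill-formed.
(d) sonority 3-3: ill-formed.
(e) sonority 1-5: well-formed.
(f) sonority 3-3-5-3: ill-formed.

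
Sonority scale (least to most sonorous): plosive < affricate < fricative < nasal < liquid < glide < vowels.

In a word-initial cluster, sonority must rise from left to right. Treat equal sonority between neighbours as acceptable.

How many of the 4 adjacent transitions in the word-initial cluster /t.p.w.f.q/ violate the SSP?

2

/t/ is a plosive (sonority 1).
/p/ is a plosive (sonority 1).
/w/ is a glide (sonority 6).
/f/ is a fricative (sonority 3).
/q/ is a plosive (sonority 1).
/t/→/p/: 1→1 (plateau, allowed) — ok.
/p/→/w/: 1→6 (rises) — ok.
/w/→/f/: 6→3 (does not rise) — violation.
/f/→/q/: 3→1 (does not rise) — violation.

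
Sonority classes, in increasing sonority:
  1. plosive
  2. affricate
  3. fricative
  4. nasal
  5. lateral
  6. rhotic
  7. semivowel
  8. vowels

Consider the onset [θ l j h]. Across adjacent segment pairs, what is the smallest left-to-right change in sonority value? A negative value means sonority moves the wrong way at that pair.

/θ/: fricative = 3.
/l/: lateral = 5.
/j/: semivowel = 7.
/h/: fricative = 3.
/θ/→/l/: change +2.
/l/→/j/: change +2.
/j/→/h/: change -4.
Minimum = -4.

-4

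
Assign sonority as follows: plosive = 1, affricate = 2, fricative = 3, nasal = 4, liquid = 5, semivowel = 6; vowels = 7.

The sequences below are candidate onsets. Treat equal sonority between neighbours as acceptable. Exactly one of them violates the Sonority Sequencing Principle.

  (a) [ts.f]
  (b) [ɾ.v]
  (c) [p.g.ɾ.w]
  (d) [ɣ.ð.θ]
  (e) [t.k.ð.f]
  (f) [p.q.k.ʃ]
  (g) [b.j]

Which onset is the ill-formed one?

b

(a) 2-3 → obeys
(b) 5-3 → violates
(c) 1-1-5-6 → obeys
(d) 3-3-3 → obeys
(e) 1-1-3-3 → obeys
(f) 1-1-1-3 → obeys
(g) 1-6 → obeys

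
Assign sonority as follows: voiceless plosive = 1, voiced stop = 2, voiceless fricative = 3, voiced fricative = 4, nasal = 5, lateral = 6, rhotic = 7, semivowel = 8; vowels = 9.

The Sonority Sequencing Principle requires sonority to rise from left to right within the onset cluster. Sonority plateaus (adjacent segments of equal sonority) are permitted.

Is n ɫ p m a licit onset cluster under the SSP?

/n/ is a nasal (sonority 5).
/ɫ/ is a lateral (sonority 6).
/p/ is a voiceless plosive (sonority 1).
/m/ is a nasal (sonority 5).
The profile is 5-6-1-5. Between /ɫ/ (6) and /p/ (1) sonority does not rise, so the cluster violates the SSP.

no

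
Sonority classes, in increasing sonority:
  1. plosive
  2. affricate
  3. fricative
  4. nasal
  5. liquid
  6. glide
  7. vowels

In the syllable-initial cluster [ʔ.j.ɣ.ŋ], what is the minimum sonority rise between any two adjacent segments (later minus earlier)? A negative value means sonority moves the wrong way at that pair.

/ʔ/: plosive = 1.
/j/: glide = 6.
/ɣ/: fricative = 3.
/ŋ/: nasal = 4.
/ʔ/→/j/: change +5.
/j/→/ɣ/: change -3.
/ɣ/→/ŋ/: change +1.
Minimum = -3.

-3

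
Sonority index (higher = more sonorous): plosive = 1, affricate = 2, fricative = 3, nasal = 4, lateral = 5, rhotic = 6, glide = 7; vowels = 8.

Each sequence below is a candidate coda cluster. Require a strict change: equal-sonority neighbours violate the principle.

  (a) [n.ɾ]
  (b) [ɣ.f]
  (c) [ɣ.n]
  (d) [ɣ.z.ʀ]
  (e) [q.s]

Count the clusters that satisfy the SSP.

0

(a) sonority 4-6: ill-formed.
(b) sonority 3-3: ill-formed.
(c) sonority 3-4: ill-formed.
(d) sonority 3-3-6: ill-formed.
(e) sonority 1-3: ill-formed.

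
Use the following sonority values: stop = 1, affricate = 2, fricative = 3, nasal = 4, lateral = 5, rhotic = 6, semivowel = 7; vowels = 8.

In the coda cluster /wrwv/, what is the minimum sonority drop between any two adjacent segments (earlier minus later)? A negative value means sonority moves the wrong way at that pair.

/w/ — semivowel, sonority 7.
/r/ — rhotic, sonority 6.
/w/ — semivowel, sonority 7.
/v/ — fricative, sonority 3.
/w/→/r/: change +1.
/r/→/w/: change -1.
/w/→/v/: change +4.
Minimum = -1.

-1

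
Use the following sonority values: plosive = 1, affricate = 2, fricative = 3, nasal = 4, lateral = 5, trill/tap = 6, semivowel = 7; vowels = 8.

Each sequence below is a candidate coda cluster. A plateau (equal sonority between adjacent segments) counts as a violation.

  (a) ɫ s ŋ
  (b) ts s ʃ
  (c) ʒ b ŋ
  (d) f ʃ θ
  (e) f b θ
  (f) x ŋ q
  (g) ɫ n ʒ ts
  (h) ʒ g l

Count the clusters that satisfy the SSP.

1

(a) ɫ s ŋ: profile 5-3-4 — violates.
(b) ts s ʃ: profile 2-3-3 — violates.
(c) ʒ b ŋ: profile 3-1-4 — violates.
(d) f ʃ θ: profile 3-3-3 — violates.
(e) f b θ: profile 3-1-3 — violates.
(f) x ŋ q: profile 3-4-1 — violates.
(g) ɫ n ʒ ts: profile 5-4-3-2 — obeys.
(h) ʒ g l: profile 3-1-5 — violates.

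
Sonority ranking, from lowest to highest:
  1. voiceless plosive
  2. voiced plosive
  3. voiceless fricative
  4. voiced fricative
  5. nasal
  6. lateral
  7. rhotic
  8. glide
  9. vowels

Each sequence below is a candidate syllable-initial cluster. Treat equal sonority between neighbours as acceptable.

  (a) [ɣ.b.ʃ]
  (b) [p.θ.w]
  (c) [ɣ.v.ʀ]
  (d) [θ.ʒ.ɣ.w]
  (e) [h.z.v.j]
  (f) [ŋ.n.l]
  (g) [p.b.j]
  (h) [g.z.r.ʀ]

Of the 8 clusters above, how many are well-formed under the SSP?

(a) 4-2-3 → violates
(b) 1-3-8 → obeys
(c) 4-4-7 → obeys
(d) 3-4-4-8 → obeys
(e) 3-4-4-8 → obeys
(f) 5-5-6 → obeys
(g) 1-2-8 → obeys
(h) 2-4-7-7 → obeys

7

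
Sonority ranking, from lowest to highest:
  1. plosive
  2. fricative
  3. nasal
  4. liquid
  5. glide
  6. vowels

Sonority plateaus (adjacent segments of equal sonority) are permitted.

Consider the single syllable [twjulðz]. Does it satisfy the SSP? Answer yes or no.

yes

Onset: /t/ is a plosive (sonority 1), /w/ is a glide (sonority 5), /j/ is a glide (sonority 5); then the nucleus /u/ (sonority 6).
Onset profile 1-5-5-6 — rises to the nucleus.
Coda: /l/ is a liquid (sonority 4), /ð/ is a fricative (sonority 2), /z/ is a fricative (sonority 2).
Coda profile 6-4-2-2 — falls from the nucleus.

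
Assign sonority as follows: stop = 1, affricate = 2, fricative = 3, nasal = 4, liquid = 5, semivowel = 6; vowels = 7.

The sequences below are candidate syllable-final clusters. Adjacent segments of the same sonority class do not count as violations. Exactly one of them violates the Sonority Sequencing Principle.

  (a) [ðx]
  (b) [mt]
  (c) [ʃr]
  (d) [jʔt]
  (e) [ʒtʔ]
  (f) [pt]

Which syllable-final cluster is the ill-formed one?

(a) 3-3 → obeys
(b) 4-1 → obeys
(c) 3-5 → violates
(d) 6-1-1 → obeys
(e) 3-1-1 → obeys
(f) 1-1 → obeys

c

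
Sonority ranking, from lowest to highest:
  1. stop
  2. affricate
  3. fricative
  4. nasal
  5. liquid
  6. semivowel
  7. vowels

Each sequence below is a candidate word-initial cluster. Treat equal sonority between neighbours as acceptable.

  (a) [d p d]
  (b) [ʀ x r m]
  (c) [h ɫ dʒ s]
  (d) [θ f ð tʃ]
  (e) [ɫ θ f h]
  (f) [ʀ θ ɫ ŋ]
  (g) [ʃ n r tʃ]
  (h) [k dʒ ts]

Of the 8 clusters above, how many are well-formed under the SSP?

2

(a) sonority 1-1-1: well-formed.
(b) sonority 5-3-5-4: ill-formed.
(c) sonority 3-5-2-3: ill-formed.
(d) sonority 3-3-3-2: ill-formed.
(e) sonority 5-3-3-3: ill-formed.
(f) sonority 5-3-5-4: ill-formed.
(g) sonority 3-4-5-2: ill-formed.
(h) sonority 1-2-2: well-formed.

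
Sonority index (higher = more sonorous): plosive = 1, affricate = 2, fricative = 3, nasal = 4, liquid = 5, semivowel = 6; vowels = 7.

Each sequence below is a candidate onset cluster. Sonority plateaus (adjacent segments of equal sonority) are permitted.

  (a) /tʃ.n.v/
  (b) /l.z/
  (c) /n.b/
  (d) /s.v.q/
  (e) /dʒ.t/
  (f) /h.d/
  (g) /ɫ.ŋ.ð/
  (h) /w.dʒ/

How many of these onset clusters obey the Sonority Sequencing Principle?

0

(a) /tʃ.n.v/: profile 2-4-3 — violates.
(b) /l.z/: profile 5-3 — violates.
(c) /n.b/: profile 4-1 — violates.
(d) /s.v.q/: profile 3-3-1 — violates.
(e) /dʒ.t/: profile 2-1 — violates.
(f) /h.d/: profile 3-1 — violates.
(g) /ɫ.ŋ.ð/: profile 5-4-3 — violates.
(h) /w.dʒ/: profile 6-2 — violates.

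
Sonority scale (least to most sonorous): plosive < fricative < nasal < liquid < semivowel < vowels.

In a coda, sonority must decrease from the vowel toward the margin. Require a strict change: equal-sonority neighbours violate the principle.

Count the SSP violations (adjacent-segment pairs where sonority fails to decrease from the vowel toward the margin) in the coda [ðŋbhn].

/ð/ is a fricative (sonority 2).
/ŋ/ is a nasal (sonority 3).
/b/ is a plosive (sonority 1).
/h/ is a fricative (sonority 2).
/n/ is a nasal (sonority 3).
/ð/→/ŋ/: 2→3 (does not fall) — violation.
/ŋ/→/b/: 3→1 (falls) — ok.
/b/→/h/: 1→2 (does not fall) — violation.
/h/→/n/: 2→3 (does not fall) — violation.

3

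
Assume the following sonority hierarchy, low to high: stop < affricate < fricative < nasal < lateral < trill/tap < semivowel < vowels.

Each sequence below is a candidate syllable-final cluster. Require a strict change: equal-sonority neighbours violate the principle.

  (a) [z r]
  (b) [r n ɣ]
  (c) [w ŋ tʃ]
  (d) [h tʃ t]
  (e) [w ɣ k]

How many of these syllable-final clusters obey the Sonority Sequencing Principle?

(a) sonority 3-6: ill-formed.
(b) sonority 6-4-3: well-formed.
(c) sonority 7-4-2: well-formed.
(d) sonority 3-2-1: well-formed.
(e) sonority 7-3-1: well-formed.

4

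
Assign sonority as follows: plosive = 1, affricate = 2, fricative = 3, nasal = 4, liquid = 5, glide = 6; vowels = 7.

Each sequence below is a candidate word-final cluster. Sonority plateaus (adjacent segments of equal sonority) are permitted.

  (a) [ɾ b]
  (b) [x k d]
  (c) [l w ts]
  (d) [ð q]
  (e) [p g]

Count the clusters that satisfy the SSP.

(a) 5-1 → obeys
(b) 3-1-1 → obeys
(c) 5-6-2 → violates
(d) 3-1 → obeys
(e) 1-1 → obeys

4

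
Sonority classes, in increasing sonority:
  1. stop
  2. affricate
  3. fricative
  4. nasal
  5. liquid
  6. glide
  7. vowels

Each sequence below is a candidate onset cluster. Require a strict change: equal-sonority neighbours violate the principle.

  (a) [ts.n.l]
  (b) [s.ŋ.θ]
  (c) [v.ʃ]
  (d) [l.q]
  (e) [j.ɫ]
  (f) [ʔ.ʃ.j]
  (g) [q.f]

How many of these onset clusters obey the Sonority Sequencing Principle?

(a) sonority 2-4-5: well-formed.
(b) sonority 3-4-3: ill-formed.
(c) sonority 3-3: ill-formed.
(d) sonority 5-1: ill-formed.
(e) sonority 6-5: ill-formed.
(f) sonority 1-3-6: well-formed.
(g) sonority 1-3: well-formed.

3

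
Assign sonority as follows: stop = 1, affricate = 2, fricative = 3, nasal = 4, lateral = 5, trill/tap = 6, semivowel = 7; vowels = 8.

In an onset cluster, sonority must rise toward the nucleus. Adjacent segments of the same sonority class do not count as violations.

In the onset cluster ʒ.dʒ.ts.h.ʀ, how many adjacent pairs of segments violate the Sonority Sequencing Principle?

1

/ʒ/ is a fricative (sonority 3).
/dʒ/ is an affricate (sonority 2).
/ts/ is an affricate (sonority 2).
/h/ is a fricative (sonority 3).
/ʀ/ is a trill/tap (sonority 6).
/ʒ/→/dʒ/: 3→2 (does not rise) — violation.
/dʒ/→/ts/: 2→2 (plateau, allowed) — ok.
/ts/→/h/: 2→3 (rises) — ok.
/h/→/ʀ/: 3→6 (rises) — ok.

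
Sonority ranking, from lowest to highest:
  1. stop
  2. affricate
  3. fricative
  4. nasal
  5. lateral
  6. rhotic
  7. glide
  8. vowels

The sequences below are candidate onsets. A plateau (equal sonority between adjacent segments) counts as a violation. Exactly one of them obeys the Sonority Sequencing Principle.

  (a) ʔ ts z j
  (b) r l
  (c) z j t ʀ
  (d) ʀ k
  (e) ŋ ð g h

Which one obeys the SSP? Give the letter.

(a) sonority 1-2-3-7: well-formed.
(b) sonority 6-5: ill-formed.
(c) sonority 3-7-1-6: ill-formed.
(d) sonority 6-1: ill-formed.
(e) sonority 4-3-1-3: ill-formed.

a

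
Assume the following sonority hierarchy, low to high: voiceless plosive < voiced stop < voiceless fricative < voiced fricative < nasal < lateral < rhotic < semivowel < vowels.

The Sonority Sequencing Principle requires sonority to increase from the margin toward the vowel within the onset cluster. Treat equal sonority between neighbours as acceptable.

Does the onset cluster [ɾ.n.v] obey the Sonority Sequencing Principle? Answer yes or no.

no

/ɾ/ is a rhotic (sonority 7).
/n/ is a nasal (sonority 5).
/v/ is a voiced fricative (sonority 4).
The profile is 7-5-4. Between /ɾ/ (7) and /n/ (5) sonority does not rise, so the cluster violates the SSP.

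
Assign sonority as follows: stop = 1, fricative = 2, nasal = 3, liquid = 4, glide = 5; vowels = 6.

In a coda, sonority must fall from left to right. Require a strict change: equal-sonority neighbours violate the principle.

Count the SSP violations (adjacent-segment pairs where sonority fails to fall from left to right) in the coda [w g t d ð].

/w/: glide = 5.
/g/: stop = 1.
/t/: stop = 1.
/d/: stop = 1.
/ð/: fricative = 2.
/w/→/g/: 5→1 (falls) — ok.
/g/→/t/: 1→1 (plateau) — violation.
/t/→/d/: 1→1 (plateau) — violation.
/d/→/ð/: 1→2 (does not fall) — violation.

3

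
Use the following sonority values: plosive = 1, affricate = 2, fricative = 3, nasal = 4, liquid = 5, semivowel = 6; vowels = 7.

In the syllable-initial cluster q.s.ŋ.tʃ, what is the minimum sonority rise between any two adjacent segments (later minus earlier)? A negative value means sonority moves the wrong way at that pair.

-2

/q/ — plosive, sonority 1.
/s/ — fricative, sonority 3.
/ŋ/ — nasal, sonority 4.
/tʃ/ — affricate, sonority 2.
/q/→/s/: change +2.
/s/→/ŋ/: change +1.
/ŋ/→/tʃ/: change -2.
Minimum = -2.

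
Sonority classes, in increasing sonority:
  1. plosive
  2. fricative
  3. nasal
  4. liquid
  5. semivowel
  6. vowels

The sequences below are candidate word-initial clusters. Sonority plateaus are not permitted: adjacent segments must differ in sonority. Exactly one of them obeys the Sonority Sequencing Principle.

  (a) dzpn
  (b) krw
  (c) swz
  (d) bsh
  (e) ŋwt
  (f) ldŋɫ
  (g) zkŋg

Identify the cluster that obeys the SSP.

(a) sonority 1-2-1-3: ill-formed.
(b) sonority 1-4-5: well-formed.
(c) sonority 2-5-2: ill-formed.
(d) sonority 1-2-2: ill-formed.
(e) sonority 3-5-1: ill-formed.
(f) sonority 4-1-3-4: ill-formed.
(g) sonority 2-1-3-1: ill-formed.

b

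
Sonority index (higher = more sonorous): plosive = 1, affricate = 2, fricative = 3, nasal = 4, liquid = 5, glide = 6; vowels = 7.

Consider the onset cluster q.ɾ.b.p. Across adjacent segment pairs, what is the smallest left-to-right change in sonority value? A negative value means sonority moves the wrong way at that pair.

-4

/q/ — plosive, sonority 1.
/ɾ/ — liquid, sonority 5.
/b/ — plosive, sonority 1.
/p/ — plosive, sonority 1.
/q/→/ɾ/: change +4.
/ɾ/→/b/: change -4.
/b/→/p/: change +0.
Minimum = -4.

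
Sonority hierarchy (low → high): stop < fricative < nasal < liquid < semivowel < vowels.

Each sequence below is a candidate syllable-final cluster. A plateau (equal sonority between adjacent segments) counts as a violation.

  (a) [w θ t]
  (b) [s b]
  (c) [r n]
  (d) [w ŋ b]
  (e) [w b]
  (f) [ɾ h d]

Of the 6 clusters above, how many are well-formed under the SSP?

(a) sonority 5-2-1: well-formed.
(b) sonority 2-1: well-formed.
(c) sonority 4-3: well-formed.
(d) sonority 5-3-1: well-formed.
(e) sonority 5-1: well-formed.
(f) sonority 4-2-1: well-formed.

6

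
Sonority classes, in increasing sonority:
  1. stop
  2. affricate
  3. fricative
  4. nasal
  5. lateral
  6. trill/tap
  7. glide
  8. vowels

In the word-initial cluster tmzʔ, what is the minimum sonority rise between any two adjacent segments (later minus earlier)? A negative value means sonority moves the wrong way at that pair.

/t/: stop = 1.
/m/: nasal = 4.
/z/: fricative = 3.
/ʔ/: stop = 1.
/t/→/m/: change +3.
/m/→/z/: change -1.
/z/→/ʔ/: change -2.
Minimum = -2.

-2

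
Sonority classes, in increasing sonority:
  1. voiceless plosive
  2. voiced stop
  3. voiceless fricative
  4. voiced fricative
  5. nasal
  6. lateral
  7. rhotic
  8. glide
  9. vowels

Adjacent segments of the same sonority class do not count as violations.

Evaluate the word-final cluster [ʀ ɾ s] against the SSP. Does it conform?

/ʀ/: rhotic = 7.
/ɾ/: rhotic = 7.
/s/: voiceless fricative = 3.
The profile 7-7-3 is non-increasing (plateaus allowed), so the word-final cluster satisfies the SSP.

yes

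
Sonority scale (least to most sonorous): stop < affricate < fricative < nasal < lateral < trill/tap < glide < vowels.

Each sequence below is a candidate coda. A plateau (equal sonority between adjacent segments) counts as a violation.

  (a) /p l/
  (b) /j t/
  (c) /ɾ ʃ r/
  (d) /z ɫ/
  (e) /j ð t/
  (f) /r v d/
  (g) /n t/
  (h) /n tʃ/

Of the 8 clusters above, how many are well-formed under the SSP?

5

(a) sonority 1-5: ill-formed.
(b) sonority 7-1: well-formed.
(c) sonority 6-3-6: ill-formed.
(d) sonority 3-5: ill-formed.
(e) sonority 7-3-1: well-formed.
(f) sonority 6-3-1: well-formed.
(g) sonority 4-1: well-formed.
(h) sonority 4-2: well-formed.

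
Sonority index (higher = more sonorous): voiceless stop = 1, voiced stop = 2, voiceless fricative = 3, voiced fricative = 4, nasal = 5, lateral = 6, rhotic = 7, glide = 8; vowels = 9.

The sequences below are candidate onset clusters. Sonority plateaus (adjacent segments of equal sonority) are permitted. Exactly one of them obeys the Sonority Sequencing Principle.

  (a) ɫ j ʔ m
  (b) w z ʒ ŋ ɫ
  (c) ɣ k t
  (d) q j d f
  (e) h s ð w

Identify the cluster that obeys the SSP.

e

(a) ɫ j ʔ m: profile 6-8-1-5 — violates.
(b) w z ʒ ŋ ɫ: profile 8-4-4-5-6 — violates.
(c) ɣ k t: profile 4-1-1 — violates.
(d) q j d f: profile 1-8-2-3 — violates.
(e) h s ð w: profile 3-3-4-8 — obeys.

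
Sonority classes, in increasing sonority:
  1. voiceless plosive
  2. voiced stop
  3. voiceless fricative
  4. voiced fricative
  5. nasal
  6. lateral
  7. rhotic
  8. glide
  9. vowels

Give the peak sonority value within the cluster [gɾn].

7

/g/ — voiced stop, sonority 2.
/ɾ/ — rhotic, sonority 7.
/n/ — nasal, sonority 5.
The maximum is 7.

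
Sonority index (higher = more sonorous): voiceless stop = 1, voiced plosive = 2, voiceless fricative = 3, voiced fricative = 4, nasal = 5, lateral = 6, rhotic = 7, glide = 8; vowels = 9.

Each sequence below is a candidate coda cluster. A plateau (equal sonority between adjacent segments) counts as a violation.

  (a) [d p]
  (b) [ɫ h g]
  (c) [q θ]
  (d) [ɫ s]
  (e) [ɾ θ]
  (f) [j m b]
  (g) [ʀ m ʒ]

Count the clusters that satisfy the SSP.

6

(a) sonority 2-1: well-formed.
(b) sonority 6-3-2: well-formed.
(c) sonority 1-3: ill-formed.
(d) sonority 6-3: well-formed.
(e) sonority 7-3: well-formed.
(f) sonority 8-5-2: well-formed.
(g) sonority 7-5-4: well-formed.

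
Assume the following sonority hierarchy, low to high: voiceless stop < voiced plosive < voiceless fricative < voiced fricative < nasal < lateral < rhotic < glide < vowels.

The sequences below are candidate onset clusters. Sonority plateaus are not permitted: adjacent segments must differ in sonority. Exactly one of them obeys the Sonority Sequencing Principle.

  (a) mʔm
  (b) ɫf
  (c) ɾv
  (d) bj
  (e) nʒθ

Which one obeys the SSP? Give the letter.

d

(a) sonority 5-1-5: ill-formed.
(b) sonority 6-3: ill-formed.
(c) sonority 7-4: ill-formed.
(d) sonority 2-8: well-formed.
(e) sonority 5-4-3: ill-formed.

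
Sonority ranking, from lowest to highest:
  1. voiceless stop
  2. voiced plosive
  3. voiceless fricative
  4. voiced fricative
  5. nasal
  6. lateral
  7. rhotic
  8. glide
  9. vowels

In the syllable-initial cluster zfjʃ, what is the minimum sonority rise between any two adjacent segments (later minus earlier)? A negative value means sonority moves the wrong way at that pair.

/z/: voiced fricative = 4.
/f/: voiceless fricative = 3.
/j/: glide = 8.
/ʃ/: voiceless fricative = 3.
/z/→/f/: change -1.
/f/→/j/: change +5.
/j/→/ʃ/: change -5.
Minimum = -5.

-5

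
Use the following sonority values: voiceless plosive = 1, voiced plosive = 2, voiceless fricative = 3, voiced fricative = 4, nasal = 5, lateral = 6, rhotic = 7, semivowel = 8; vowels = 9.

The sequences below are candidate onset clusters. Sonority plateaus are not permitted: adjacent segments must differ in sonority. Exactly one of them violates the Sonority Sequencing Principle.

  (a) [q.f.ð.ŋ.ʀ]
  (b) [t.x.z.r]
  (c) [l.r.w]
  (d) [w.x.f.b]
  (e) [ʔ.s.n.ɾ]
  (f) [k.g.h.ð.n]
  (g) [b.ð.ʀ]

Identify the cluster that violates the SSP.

(a) [q.f.ð.ŋ.ʀ]: profile 1-3-4-5-7 — obeys.
(b) [t.x.z.r]: profile 1-3-4-7 — obeys.
(c) [l.r.w]: profile 6-7-8 — obeys.
(d) [w.x.f.b]: profile 8-3-3-2 — violates.
(e) [ʔ.s.n.ɾ]: profile 1-3-5-7 — obeys.
(f) [k.g.h.ð.n]: profile 1-2-3-4-5 — obeys.
(g) [b.ð.ʀ]: profile 2-4-7 — obeys.

d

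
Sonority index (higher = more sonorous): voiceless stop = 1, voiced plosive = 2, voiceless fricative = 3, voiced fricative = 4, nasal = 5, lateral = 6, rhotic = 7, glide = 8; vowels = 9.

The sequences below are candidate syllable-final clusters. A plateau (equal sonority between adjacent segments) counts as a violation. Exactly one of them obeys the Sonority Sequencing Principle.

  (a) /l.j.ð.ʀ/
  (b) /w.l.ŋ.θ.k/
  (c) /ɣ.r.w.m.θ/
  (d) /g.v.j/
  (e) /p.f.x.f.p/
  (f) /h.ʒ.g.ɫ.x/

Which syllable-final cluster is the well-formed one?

(a) 6-8-4-7 → violates
(b) 8-6-5-3-1 → obeys
(c) 4-7-8-5-3 → violates
(d) 2-4-8 → violates
(e) 1-3-3-3-1 → violates
(f) 3-4-2-6-3 → violates

b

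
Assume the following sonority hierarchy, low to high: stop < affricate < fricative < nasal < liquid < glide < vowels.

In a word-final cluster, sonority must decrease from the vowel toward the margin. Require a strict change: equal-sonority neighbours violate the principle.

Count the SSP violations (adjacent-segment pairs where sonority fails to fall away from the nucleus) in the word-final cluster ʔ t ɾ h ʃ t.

/ʔ/ — stop, sonority 1.
/t/ — stop, sonority 1.
/ɾ/ — liquid, sonority 5.
/h/ — fricative, sonority 3.
/ʃ/ — fricative, sonority 3.
/t/ — stop, sonority 1.
/ʔ/→/t/: 1→1 (plateau) — violation.
/t/→/ɾ/: 1→5 (does not fall) — violation.
/ɾ/→/h/: 5→3 (falls) — ok.
/h/→/ʃ/: 3→3 (plateau) — violation.
/ʃ/→/t/: 3→1 (falls) — ok.

3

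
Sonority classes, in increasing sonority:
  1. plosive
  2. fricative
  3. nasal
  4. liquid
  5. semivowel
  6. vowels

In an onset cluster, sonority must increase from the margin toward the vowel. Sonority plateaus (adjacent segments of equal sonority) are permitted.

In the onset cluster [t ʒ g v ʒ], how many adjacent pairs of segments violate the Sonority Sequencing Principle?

1

/t/ is a plosive (sonority 1).
/ʒ/ is a fricative (sonority 2).
/g/ is a plosive (sonority 1).
/v/ is a fricative (sonority 2).
/ʒ/ is a fricative (sonority 2).
/t/→/ʒ/: 1→2 (rises) — ok.
/ʒ/→/g/: 2→1 (does not rise) — violation.
/g/→/v/: 1→2 (rises) — ok.
/v/→/ʒ/: 2→2 (plateau, allowed) — ok.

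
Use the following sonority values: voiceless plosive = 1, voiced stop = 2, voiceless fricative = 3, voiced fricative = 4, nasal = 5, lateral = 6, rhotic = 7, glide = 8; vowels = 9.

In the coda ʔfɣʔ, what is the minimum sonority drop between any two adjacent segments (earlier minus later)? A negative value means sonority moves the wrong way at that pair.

/ʔ/ is a voiceless plosive (sonority 1).
/f/ is a voiceless fricative (sonority 3).
/ɣ/ is a voiced fricative (sonority 4).
/ʔ/ is a voiceless plosive (sonority 1).
/ʔ/→/f/: change -2.
/f/→/ɣ/: change -1.
/ɣ/→/ʔ/: change +3.
Minimum = -2.

-2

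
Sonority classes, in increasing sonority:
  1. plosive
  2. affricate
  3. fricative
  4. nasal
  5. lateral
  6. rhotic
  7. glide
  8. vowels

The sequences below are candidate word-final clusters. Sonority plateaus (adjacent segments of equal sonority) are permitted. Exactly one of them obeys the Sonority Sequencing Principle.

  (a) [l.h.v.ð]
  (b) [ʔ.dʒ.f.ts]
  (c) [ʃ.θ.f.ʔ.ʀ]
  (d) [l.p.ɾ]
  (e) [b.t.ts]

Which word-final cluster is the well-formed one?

a

(a) 5-3-3-3 → obeys
(b) 1-2-3-2 → violates
(c) 3-3-3-1-6 → violates
(d) 5-1-6 → violates
(e) 1-1-2 → violates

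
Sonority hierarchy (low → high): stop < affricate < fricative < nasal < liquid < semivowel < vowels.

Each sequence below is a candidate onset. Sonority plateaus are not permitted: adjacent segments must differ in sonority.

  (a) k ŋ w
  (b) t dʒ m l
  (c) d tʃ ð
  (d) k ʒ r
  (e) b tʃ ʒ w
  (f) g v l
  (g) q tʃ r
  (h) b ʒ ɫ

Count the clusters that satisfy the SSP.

(a) 1-4-6 → obeys
(b) 1-2-4-5 → obeys
(c) 1-2-3 → obeys
(d) 1-3-5 → obeys
(e) 1-2-3-6 → obeys
(f) 1-3-5 → obeys
(g) 1-2-5 → obeys
(h) 1-3-5 → obeys

8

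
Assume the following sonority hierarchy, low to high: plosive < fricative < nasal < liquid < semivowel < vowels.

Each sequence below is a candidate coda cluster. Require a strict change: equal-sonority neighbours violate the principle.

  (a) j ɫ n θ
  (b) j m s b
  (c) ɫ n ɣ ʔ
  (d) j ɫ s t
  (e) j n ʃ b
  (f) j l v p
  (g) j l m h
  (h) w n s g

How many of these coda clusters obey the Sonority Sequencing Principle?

8

(a) sonority 5-4-3-2: well-formed.
(b) sonority 5-3-2-1: well-formed.
(c) sonority 4-3-2-1: well-formed.
(d) sonority 5-4-2-1: well-formed.
(e) sonority 5-3-2-1: well-formed.
(f) sonority 5-4-2-1: well-formed.
(g) sonority 5-4-3-2: well-formed.
(h) sonority 5-3-2-1: well-formed.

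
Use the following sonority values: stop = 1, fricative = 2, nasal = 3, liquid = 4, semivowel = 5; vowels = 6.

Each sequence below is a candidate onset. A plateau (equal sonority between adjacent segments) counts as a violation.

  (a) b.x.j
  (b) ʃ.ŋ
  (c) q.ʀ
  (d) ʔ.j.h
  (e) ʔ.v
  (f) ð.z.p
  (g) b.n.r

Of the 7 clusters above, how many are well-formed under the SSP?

5

(a) 1-2-5 → obeys
(b) 2-3 → obeys
(c) 1-4 → obeys
(d) 1-5-2 → violates
(e) 1-2 → obeys
(f) 2-2-1 → violates
(g) 1-3-4 → obeys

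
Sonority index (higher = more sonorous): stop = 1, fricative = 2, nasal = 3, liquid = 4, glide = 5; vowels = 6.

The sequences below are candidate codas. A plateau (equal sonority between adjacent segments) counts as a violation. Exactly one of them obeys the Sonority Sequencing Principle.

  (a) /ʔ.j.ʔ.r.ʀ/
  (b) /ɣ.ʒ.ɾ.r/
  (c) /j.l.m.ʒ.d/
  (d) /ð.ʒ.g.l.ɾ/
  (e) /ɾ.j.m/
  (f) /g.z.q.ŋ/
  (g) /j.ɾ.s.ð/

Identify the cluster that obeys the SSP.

c

(a) sonority 1-5-1-4-4: ill-formed.
(b) sonority 2-2-4-4: ill-formed.
(c) sonority 5-4-3-2-1: well-formed.
(d) sonority 2-2-1-4-4: ill-formed.
(e) sonority 4-5-3: ill-formed.
(f) sonority 1-2-1-3: ill-formed.
(g) sonority 5-4-2-2: ill-formed.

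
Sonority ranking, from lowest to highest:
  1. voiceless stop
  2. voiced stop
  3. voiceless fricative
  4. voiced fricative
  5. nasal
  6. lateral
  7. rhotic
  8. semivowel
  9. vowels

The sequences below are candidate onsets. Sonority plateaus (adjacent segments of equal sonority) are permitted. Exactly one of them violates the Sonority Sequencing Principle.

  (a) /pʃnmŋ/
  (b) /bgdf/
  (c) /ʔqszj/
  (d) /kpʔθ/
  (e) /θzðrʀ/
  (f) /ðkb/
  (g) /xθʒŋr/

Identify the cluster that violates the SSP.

f

(a) 1-3-5-5-5 → obeys
(b) 2-2-2-3 → obeys
(c) 1-1-3-4-8 → obeys
(d) 1-1-1-3 → obeys
(e) 3-4-4-7-7 → obeys
(f) 4-1-2 → violates
(g) 3-3-4-5-7 → obeys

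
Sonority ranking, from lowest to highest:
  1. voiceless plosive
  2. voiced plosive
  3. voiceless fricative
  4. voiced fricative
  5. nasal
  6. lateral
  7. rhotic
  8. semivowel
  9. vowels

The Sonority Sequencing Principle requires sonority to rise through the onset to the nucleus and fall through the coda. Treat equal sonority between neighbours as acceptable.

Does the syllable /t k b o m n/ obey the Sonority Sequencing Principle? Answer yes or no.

Onset: /t/ is a voiceless plosive (sonority 1), /k/ is a voiceless plosive (sonority 1), /b/ is a voiced plosive (sonority 2); then the nucleus /o/ (sonority 9).
Onset profile 1-1-2-9 — rises to the nucleus.
Coda: /m/ is a nasal (sonority 5), /n/ is a nasal (sonority 5).
Coda profile 9-5-5 — falls from the nucleus.

yes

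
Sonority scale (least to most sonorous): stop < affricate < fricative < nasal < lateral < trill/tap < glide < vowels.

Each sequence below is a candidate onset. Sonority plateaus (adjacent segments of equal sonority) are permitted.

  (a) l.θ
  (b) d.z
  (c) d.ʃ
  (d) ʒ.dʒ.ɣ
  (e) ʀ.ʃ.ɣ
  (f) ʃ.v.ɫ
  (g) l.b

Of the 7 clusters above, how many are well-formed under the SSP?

3

(a) sonority 5-3: ill-formed.
(b) sonority 1-3: well-formed.
(c) sonority 1-3: well-formed.
(d) sonority 3-2-3: ill-formed.
(e) sonority 6-3-3: ill-formed.
(f) sonority 3-3-5: well-formed.
(g) sonority 5-1: ill-formed.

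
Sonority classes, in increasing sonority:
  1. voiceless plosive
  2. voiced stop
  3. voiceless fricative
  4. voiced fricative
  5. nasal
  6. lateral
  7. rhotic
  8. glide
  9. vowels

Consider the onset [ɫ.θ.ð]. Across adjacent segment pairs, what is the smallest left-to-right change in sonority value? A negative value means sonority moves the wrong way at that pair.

/ɫ/: lateral = 6.
/θ/: voiceless fricative = 3.
/ð/: voiced fricative = 4.
/ɫ/→/θ/: change -3.
/θ/→/ð/: change +1.
Minimum = -3.

-3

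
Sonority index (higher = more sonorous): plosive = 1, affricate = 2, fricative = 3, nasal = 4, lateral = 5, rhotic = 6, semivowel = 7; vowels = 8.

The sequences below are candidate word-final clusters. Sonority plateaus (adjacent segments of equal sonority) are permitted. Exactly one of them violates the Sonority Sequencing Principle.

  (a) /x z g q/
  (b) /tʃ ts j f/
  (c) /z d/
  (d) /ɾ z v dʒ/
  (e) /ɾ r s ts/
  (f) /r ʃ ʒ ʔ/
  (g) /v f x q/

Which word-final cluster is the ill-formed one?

b

(a) sonority 3-3-1-1: well-formed.
(b) sonority 2-2-7-3: ill-formed.
(c) sonority 3-1: well-formed.
(d) sonority 6-3-3-2: well-formed.
(e) sonority 6-6-3-2: well-formed.
(f) sonority 6-3-3-1: well-formed.
(g) sonority 3-3-3-1: well-formed.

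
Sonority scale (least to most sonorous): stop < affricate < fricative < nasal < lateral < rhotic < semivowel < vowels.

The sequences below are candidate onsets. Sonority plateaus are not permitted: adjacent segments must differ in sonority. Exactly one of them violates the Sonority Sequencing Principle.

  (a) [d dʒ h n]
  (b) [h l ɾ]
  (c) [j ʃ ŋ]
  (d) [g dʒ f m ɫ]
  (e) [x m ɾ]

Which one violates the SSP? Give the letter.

(a) [d dʒ h n]: profile 1-2-3-4 — obeys.
(b) [h l ɾ]: profile 3-5-6 — obeys.
(c) [j ʃ ŋ]: profile 7-3-4 — violates.
(d) [g dʒ f m ɫ]: profile 1-2-3-4-5 — obeys.
(e) [x m ɾ]: profile 3-4-6 — obeys.

c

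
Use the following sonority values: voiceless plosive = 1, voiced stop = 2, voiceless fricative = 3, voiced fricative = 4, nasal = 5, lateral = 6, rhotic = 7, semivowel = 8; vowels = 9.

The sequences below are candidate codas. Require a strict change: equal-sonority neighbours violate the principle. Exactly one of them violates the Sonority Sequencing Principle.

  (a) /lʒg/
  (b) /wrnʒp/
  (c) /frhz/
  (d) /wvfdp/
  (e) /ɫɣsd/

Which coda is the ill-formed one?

(a) /lʒg/: profile 6-4-2 — obeys.
(b) /wrnʒp/: profile 8-7-5-4-1 — obeys.
(c) /frhz/: profile 3-7-3-4 — violates.
(d) /wvfdp/: profile 8-4-3-2-1 — obeys.
(e) /ɫɣsd/: profile 6-4-3-2 — obeys.

c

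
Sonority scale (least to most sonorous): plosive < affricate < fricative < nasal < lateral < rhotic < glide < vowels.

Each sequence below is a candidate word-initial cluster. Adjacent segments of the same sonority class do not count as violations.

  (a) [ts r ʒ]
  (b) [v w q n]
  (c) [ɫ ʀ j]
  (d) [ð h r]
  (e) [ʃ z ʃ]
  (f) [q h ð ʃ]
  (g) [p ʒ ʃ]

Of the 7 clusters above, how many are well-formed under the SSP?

(a) 2-6-3 → violates
(b) 3-7-1-4 → violates
(c) 5-6-7 → obeys
(d) 3-3-6 → obeys
(e) 3-3-3 → obeys
(f) 1-3-3-3 → obeys
(g) 1-3-3 → obeys

5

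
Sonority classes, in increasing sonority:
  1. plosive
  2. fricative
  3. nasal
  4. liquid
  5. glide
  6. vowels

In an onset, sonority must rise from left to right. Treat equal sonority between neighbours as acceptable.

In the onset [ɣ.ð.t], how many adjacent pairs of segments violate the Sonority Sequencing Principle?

/ɣ/ — fricative, sonority 2.
/ð/ — fricative, sonority 2.
/t/ — plosive, sonority 1.
/ɣ/→/ð/: 2→2 (plateau, allowed) — ok.
/ð/→/t/: 2→1 (does not rise) — violation.

1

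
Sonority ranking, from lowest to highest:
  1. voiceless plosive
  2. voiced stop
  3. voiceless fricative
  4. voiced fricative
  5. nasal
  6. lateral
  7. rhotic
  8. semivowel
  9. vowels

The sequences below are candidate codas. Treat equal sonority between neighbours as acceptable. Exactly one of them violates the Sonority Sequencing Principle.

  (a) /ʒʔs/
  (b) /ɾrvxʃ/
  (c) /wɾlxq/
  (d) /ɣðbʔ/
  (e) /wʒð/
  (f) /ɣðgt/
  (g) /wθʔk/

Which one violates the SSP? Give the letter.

(a) /ʒʔs/: profile 4-1-3 — violates.
(b) /ɾrvxʃ/: profile 7-7-4-3-3 — obeys.
(c) /wɾlxq/: profile 8-7-6-3-1 — obeys.
(d) /ɣðbʔ/: profile 4-4-2-1 — obeys.
(e) /wʒð/: profile 8-4-4 — obeys.
(f) /ɣðgt/: profile 4-4-2-1 — obeys.
(g) /wθʔk/: profile 8-3-1-1 — obeys.

a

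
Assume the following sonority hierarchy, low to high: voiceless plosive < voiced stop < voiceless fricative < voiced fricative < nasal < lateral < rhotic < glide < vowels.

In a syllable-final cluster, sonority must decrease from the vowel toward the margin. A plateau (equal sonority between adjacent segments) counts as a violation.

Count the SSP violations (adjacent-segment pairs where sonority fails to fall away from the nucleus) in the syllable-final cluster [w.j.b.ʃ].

/w/: glide = 8.
/j/: glide = 8.
/b/: voiced stop = 2.
/ʃ/: voiceless fricative = 3.
/w/→/j/: 8→8 (plateau) — violation.
/j/→/b/: 8→2 (falls) — ok.
/b/→/ʃ/: 2→3 (does not fall) — violation.

2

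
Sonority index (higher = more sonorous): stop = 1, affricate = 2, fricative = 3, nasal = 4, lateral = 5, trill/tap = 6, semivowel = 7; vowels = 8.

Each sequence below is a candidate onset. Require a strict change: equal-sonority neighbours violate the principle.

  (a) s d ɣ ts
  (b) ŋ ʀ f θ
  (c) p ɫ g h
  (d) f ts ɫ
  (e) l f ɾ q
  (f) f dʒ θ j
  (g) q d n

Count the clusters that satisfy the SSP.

0

(a) s d ɣ ts: profile 3-1-3-2 — violates.
(b) ŋ ʀ f θ: profile 4-6-3-3 — violates.
(c) p ɫ g h: profile 1-5-1-3 — violates.
(d) f ts ɫ: profile 3-2-5 — violates.
(e) l f ɾ q: profile 5-3-6-1 — violates.
(f) f dʒ θ j: profile 3-2-3-7 — violates.
(g) q d n: profile 1-1-4 — violates.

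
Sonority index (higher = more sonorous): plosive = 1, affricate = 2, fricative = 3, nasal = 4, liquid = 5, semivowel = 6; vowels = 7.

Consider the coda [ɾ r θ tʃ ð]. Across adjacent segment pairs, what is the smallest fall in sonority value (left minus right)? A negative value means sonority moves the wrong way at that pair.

-1

/ɾ/ — liquid, sonority 5.
/r/ — liquid, sonority 5.
/θ/ — fricative, sonority 3.
/tʃ/ — affricate, sonority 2.
/ð/ — fricative, sonority 3.
/ɾ/→/r/: change +0.
/r/→/θ/: change +2.
/θ/→/tʃ/: change +1.
/tʃ/→/ð/: change -1.
Minimum = -1.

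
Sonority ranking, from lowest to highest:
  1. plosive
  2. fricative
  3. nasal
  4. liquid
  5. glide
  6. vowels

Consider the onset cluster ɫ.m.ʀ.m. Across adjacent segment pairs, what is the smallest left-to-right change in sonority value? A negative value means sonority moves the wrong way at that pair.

-1

/ɫ/ is a liquid (sonority 4).
/m/ is a nasal (sonority 3).
/ʀ/ is a liquid (sonority 4).
/m/ is a nasal (sonority 3).
/ɫ/→/m/: change -1.
/m/→/ʀ/: change +1.
/ʀ/→/m/: change -1.
Minimum = -1.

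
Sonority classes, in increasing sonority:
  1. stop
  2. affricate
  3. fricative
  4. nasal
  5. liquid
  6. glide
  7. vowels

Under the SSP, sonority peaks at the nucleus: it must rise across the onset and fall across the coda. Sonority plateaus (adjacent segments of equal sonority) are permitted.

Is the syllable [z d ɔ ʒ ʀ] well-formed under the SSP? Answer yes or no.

Onset: /z/ is a fricative (sonority 3), /d/ is a stop (sonority 1); then the nucleus /ɔ/ (sonority 7).
Onset profile 3-1-7 — does not rise throughout.
Coda: /ʒ/ is a fricative (sonority 3), /ʀ/ is a liquid (sonority 5).
Coda profile 7-3-5 — does not fall throughout.

no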